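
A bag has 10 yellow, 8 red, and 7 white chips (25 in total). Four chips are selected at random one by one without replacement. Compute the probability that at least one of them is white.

959/1265

Use the complement: P(at least one white) = 1 − P(no white).
P(none) = C(18,4)/C(25,4) = 3060/12650.
So P = 1 − 3060/12650 = 959/1265 ≈ 0.7581.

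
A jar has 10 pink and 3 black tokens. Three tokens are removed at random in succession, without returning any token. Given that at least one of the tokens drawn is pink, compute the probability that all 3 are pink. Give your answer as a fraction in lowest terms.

8/19

P(all 3 pink) = C(10,3)/C(13,3) = 60/143; P(at least one pink) = 1 − C(3,3)/C(13,3) = 285/286.
Since 'all 3 pink' ⊆ 'at least one pink', P(all 3 | at least one) = 60/143 / 285/286 = 8/19 ≈ 0.4211.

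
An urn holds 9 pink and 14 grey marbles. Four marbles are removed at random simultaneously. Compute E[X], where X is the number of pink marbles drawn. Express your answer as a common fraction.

36/23

By linearity of expectation, E[X] = Σ P(draw i is pink); by symmetry each draw (even without replacement) has P(pink) = 9/23.
E[X] = 4 · 9/23 = 36/23 ≈ 1.5652.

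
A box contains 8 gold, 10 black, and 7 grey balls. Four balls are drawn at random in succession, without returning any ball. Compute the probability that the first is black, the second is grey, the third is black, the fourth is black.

21/1265

Multiply the conditional probability of each draw in order, without replacement, so each draw removes one from its color and from the total.
P = (10/25) · (7/24) · (9/23) · (8/22) = 21/1265 ≈ 0.0166.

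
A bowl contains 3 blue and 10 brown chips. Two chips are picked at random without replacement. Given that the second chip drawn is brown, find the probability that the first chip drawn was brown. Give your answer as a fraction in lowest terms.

3/4

P(first=brown and the second chip drawn is brown) = (10/13)·(9/12) = 15/26.
P(the second chip drawn is brown) = Σ over first color = 5/26 + 15/26 = 10/13.
By Bayes, P(first=brown | the second chip drawn is brown) = 15/26 / 10/13 = 3/4 ≈ 0.7500.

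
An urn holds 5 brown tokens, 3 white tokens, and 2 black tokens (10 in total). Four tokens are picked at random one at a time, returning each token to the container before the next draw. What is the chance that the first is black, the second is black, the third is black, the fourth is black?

Multiply the conditional probability of each draw in order, with replacement (the composition resets each draw).
P = (2/10) · (2/10) · (2/10) · (2/10) = 1/625 ≈ 0.0016.

1/625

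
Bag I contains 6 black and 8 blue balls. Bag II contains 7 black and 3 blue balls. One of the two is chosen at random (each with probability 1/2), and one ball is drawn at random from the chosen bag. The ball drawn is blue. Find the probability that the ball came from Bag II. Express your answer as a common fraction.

21/61

P(blue | Bag I) = 4/7; P(blue | Bag II) = 3/10.
P(blue) = 1/2·4/7 + 1/2·3/10 = 61/140.
By Bayes' rule, P(Bag II | blue) = 3/20 / 61/140 = 21/61 ≈ 0.3443.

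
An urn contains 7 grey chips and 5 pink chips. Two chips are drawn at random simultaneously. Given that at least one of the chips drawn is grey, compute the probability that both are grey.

P(both grey) = C(7,2)/C(12,2) = 7/22; P(at least one grey) = 1 − C(5,2)/C(12,2) = 28/33.
Since 'both grey' ⊆ 'at least one grey', P(both | at least one) = 7/22 / 28/33 = 3/8 ≈ 0.3750.

3/8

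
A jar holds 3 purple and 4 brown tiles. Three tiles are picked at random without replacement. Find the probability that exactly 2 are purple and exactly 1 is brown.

Unordered draws without replacement: count favorable combinations over C(7,3).
Favorable = C(3,2) · C(4,1) = 12; total = C(7,3) = 35.
P = 12/35 = 12/35 ≈ 0.3429.

12/35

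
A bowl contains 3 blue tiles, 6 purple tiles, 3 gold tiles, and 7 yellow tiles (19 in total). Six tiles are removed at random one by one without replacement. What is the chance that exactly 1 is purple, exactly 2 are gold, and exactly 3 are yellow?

Unordered draws without replacement: count favorable combinations over C(19,6).
Favorable = C(3,0) · C(6,1) · C(3,2) · C(7,3) = 630; total = C(19,6) = 27132.
P = 630/27132 = 15/646 ≈ 0.0232.

15/646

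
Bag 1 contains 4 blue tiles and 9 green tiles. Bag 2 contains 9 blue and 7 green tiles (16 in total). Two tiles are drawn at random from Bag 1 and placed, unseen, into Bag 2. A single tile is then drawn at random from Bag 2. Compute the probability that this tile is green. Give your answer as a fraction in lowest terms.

Condition on how many of the transferred tiles are green (from Bag 1: 9 green of 13; then Bag 2 has 18 total).
  0 green: C(9,0)C(4,2)/C(13,2) = 1/13; then P = 7/18
  1 green: C(9,1)C(4,1)/C(13,2) = 6/13; then P = 8/18
  2 green: C(9,2)C(4,0)/C(13,2) = 6/13; then P = 9/18
P(green from Bag 2) = 109/234 ≈ 0.4658.

109/234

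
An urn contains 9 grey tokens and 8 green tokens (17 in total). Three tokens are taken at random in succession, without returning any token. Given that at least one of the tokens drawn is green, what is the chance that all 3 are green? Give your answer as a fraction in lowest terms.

P(all 3 green) = C(8,3)/C(17,3) = 7/85; P(at least one green) = 1 − C(9,3)/C(17,3) = 149/170.
Since 'all 3 green' ⊆ 'at least one green', P(all 3 | at least one) = 7/85 / 149/170 = 14/149 ≈ 0.0940.

14/149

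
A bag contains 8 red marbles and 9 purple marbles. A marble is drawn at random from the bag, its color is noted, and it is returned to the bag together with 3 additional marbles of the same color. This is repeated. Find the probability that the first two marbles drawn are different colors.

36/85

Either purple then red, or red then purple; after the first draw the total is 20.
P = (9/17)·(8/20) + (8/17)·(9/20) = 36/85 ≈ 0.4235.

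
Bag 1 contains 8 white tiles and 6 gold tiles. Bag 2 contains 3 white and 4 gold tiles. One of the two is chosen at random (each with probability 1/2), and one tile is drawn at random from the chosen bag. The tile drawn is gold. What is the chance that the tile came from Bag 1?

P(gold | Bag 1) = 3/7; P(gold | Bag 2) = 4/7.
P(gold) = 1/2·3/7 + 1/2·4/7 = 1/2.
By Bayes' rule, P(Bag 1 | gold) = 3/14 / 1/2 = 3/7 ≈ 0.4286.

3/7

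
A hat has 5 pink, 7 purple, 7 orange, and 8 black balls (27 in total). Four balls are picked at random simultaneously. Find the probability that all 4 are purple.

Unordered draws without replacement: count favorable combinations over C(27,4).
Favorable = C(5,0) · C(7,4) · C(7,0) · C(8,0) = 35; total = C(27,4) = 17550.
P = 35/17550 = 7/3510 ≈ 0.0020.

7/3510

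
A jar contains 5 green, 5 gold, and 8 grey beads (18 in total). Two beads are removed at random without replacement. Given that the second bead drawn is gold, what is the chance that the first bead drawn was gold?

4/17

P(first=gold and the second bead drawn is gold) = (5/18)·(4/17) = 10/153.
P(the second bead drawn is gold) = Σ over first color = 25/306 + 10/153 + 20/153 = 5/18.
By Bayes, P(first=gold | the second bead drawn is gold) = 10/153 / 5/18 = 4/17 ≈ 0.2353.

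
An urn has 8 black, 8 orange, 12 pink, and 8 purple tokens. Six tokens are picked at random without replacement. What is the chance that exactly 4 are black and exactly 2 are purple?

Unordered draws without replacement: count favorable combinations over C(36,6).
Favorable = C(8,4) · C(8,0) · C(12,0) · C(8,2) = 1960; total = C(36,6) = 1947792.
P = 1960/1947792 = 35/34782 ≈ 0.0010.

35/34782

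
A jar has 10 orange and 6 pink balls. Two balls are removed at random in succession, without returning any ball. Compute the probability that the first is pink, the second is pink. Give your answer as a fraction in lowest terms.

Multiply the conditional probability of each draw in order, without replacement, so each draw removes one from its color and from the total.
P = (6/16) · (5/15) = 1/8 ≈ 0.1250.

1/8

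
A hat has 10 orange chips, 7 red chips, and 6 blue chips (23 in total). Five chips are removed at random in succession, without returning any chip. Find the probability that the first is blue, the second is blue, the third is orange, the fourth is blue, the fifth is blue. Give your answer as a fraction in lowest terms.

30/33649

Multiply the conditional probability of each draw in order, without replacement, so each draw removes one from its color and from the total.
P = (6/23) · (5/22) · (10/21) · (4/20) · (3/19) = 30/33649 ≈ 0.0009.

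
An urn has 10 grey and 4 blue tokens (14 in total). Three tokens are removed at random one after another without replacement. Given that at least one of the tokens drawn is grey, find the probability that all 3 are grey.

1/3

P(all 3 grey) = C(10,3)/C(14,3) = 30/91; P(at least one grey) = 1 − C(4,3)/C(14,3) = 90/91.
Since 'all 3 grey' ⊆ 'at least one grey', P(all 3 | at least one) = 30/91 / 90/91 = 1/3 ≈ 0.3333.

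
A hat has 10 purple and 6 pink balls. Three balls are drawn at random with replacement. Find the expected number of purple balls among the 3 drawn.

By linearity of expectation, E[X] = Σ P(draw i is purple); each independent draw has P(purple) = 10/16.
E[X] = 3 · 10/16 = 15/8 ≈ 1.8750.

15/8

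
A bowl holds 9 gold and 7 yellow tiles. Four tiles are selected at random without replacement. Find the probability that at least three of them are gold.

51/130

Sum the hypergeometric tail for j = 3,…,4 gold tiles.
Favorable = C(9,3)·C(7,1) + C(9,4)·C(7,0) = 714; total = C(16,4) = 1820.
P = 714/1820 = 51/130 ≈ 0.3923.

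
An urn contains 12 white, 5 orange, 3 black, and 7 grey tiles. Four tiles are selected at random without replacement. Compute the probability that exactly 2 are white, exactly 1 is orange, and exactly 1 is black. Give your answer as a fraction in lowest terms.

11/195

Unordered draws without replacement: count favorable combinations over C(27,4).
Favorable = C(12,2) · C(5,1) · C(3,1) · C(7,0) = 990; total = C(27,4) = 17550.
P = 990/17550 = 11/195 ≈ 0.0564.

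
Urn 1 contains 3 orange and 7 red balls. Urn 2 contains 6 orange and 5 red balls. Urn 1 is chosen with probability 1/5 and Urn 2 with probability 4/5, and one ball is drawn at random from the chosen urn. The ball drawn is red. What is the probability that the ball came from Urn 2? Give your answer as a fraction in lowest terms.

200/277

P(red | Urn 1) = 7/10; P(red | Urn 2) = 5/11.
P(red) = 1/5·7/10 + 4/5·5/11 = 277/550.
By Bayes' rule, P(Urn 2 | red) = 4/11 / 277/550 = 200/277 ≈ 0.7220.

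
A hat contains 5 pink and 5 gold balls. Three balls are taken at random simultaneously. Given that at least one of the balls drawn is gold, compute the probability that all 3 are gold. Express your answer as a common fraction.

1/11

P(all 3 gold) = C(5,3)/C(10,3) = 1/12; P(at least one gold) = 1 − C(5,3)/C(10,3) = 11/12.
Since 'all 3 gold' ⊆ 'at least one gold', P(all 3 | at least one) = 1/12 / 11/12 = 1/11 ≈ 0.0909.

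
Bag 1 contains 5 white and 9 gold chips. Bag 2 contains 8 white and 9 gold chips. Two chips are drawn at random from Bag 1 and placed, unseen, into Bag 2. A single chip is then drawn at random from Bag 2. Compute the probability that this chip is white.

61/133

Condition on how many of the transferred chips are white (from Bag 1: 5 white of 14; then Bag 2 has 19 total).
  0 white: C(5,0)C(9,2)/C(14,2) = 36/91; then P = 8/19
  1 white: C(5,1)C(9,1)/C(14,2) = 45/91; then P = 9/19
  2 white: C(5,2)C(9,0)/C(14,2) = 10/91; then P = 10/19
P(white from Bag 2) = 61/133 ≈ 0.4586.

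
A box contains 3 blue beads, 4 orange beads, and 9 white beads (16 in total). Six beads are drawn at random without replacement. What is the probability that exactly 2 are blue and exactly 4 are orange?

3/8008

Unordered draws without replacement: count favorable combinations over C(16,6).
Favorable = C(3,2) · C(4,4) · C(9,0) = 3; total = C(16,6) = 8008.
P = 3/8008 = 3/8008 ≈ 0.0004.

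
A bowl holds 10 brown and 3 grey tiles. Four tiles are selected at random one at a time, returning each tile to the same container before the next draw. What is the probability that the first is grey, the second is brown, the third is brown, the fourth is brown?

Multiply the conditional probability of each draw in order, with replacement (the composition resets each draw).
P = (3/13) · (10/13) · (10/13) · (10/13) = 3000/28561 ≈ 0.1050.

3000/28561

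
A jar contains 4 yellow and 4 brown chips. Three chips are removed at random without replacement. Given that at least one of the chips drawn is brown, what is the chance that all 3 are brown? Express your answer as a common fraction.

1/13

P(all 3 brown) = C(4,3)/C(8,3) = 1/14; P(at least one brown) = 1 − C(4,3)/C(8,3) = 13/14.
Since 'all 3 brown' ⊆ 'at least one brown', P(all 3 | at least one) = 1/14 / 13/14 = 1/13 ≈ 0.0769.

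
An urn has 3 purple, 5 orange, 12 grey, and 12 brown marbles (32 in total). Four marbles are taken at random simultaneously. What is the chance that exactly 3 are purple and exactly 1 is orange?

Unordered draws without replacement: count favorable combinations over C(32,4).
Favorable = C(3,3) · C(5,1) · C(12,0) · C(12,0) = 5; total = C(32,4) = 35960.
P = 5/35960 = 1/7192 ≈ 0.0001.

1/7192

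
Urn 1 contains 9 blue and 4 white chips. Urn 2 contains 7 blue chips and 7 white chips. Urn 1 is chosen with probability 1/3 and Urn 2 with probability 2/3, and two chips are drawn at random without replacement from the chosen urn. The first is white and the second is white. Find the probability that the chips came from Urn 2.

6/7

P(E | Urn 1) = 1/13; P(E | Urn 2) = 3/13.
P(E) = 1/3·1/13 + 2/3·3/13 = 7/39.
By Bayes' rule, P(Urn 2 | E) = 2/13 / 7/39 = 6/7 ≈ 0.8571.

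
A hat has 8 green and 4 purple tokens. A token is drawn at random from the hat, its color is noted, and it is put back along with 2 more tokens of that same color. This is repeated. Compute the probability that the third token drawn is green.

Sum over the four possibilities for the first two draws (green/not-green each), tracking how the green count and total change by +2 per draw.
P(third is green) = 2/3 ≈ 0.6667. (In a Pólya urn every draw has the same marginal probability 8/12.)

2/3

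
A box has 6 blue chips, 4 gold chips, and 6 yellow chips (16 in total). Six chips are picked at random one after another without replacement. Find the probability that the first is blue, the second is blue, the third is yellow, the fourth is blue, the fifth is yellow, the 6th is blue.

Multiply the conditional probability of each draw in order, without replacement, so each draw removes one from its color and from the total.
P = (6/16) · (5/15) · (6/14) · (4/13) · (5/12) · (3/11) = 15/8008 ≈ 0.0019.

15/8008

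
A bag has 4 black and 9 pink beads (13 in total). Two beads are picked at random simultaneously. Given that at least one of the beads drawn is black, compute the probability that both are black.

P(both black) = C(4,2)/C(13,2) = 1/13; P(at least one black) = 1 − C(9,2)/C(13,2) = 7/13.
Since 'both black' ⊆ 'at least one black', P(both | at least one) = 1/13 / 7/13 = 1/7 ≈ 0.1429.

1/7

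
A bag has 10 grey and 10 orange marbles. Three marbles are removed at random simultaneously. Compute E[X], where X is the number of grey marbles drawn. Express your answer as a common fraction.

By linearity of expectation, E[X] = Σ P(draw i is grey); by symmetry each draw (even without replacement) has P(grey) = 10/20.
E[X] = 3 · 10/20 = 3/2 ≈ 1.5000.

3/2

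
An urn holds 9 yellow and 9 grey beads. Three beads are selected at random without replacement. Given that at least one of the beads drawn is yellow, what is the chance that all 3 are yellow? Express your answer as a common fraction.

P(all 3 yellow) = C(9,3)/C(18,3) = 7/68; P(at least one yellow) = 1 − C(9,3)/C(18,3) = 61/68.
Since 'all 3 yellow' ⊆ 'at least one yellow', P(all 3 | at least one) = 7/68 / 61/68 = 7/61 ≈ 0.1148.

7/61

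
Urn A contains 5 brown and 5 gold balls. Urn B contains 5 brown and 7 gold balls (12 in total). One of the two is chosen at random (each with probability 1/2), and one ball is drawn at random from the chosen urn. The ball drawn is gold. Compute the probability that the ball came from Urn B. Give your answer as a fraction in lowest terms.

7/13

P(gold | Urn A) = 1/2; P(gold | Urn B) = 7/12.
P(gold) = 1/2·1/2 + 1/2·7/12 = 13/24.
By Bayes' rule, P(Urn B | gold) = 7/24 / 13/24 = 7/13 ≈ 0.5385.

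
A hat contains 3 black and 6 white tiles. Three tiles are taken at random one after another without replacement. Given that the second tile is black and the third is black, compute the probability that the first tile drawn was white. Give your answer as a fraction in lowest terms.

P(first=white and the second tile is black and the third is black) = (6/9)·(3/8)·(2/7) = 1/14.
P(E) = Σ over first color = 1/84 + 1/14 = 1/12.
By Bayes, P(first=white | E) = 1/14 / 1/12 = 6/7 ≈ 0.8571.

6/7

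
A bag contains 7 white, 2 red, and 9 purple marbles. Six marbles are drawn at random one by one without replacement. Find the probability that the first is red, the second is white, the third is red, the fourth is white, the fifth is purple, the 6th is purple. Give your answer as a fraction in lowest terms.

Multiply the conditional probability of each draw in order, without replacement, so each draw removes one from its color and from the total.
P = (2/18) · (7/17) · (1/16) · (6/15) · (9/14) · (8/13) = 1/2210 ≈ 0.0005.

1/2210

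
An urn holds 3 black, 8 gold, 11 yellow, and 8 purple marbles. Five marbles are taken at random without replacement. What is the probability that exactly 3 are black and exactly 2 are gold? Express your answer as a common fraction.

2/10179

Unordered draws without replacement: count favorable combinations over C(30,5).
Favorable = C(3,3) · C(8,2) · C(11,0) · C(8,0) = 28; total = C(30,5) = 142506.
P = 28/142506 = 2/10179 ≈ 0.0002.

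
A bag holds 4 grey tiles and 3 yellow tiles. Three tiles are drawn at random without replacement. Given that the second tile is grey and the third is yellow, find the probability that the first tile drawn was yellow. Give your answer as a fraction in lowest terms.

2/5

P(first=yellow and the second tile is grey and the third is yellow) = (3/7)·(4/6)·(2/5) = 4/35.
P(E) = Σ over first color = 6/35 + 4/35 = 2/7.
By Bayes, P(first=yellow | E) = 4/35 / 2/7 = 2/5 ≈ 0.4000.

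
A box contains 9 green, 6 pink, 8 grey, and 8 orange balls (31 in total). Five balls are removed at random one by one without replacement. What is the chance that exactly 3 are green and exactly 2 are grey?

Unordered draws without replacement: count favorable combinations over C(31,5).
Favorable = C(9,3) · C(6,0) · C(8,2) · C(8,0) = 2352; total = C(31,5) = 169911.
P = 2352/169911 = 112/8091 ≈ 0.0138.

112/8091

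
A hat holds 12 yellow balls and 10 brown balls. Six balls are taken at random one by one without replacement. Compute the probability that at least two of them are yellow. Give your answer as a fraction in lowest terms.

Sum the hypergeometric tail for j = 2,…,6 yellow balls.
Favorable = C(12,2)·C(10,4) + C(12,3)·C(10,3) + C(12,4)·C(10,2) + C(12,5)·C(10,1) + C(12,6)·C(10,0) = 71379; total = C(22,6) = 74613.
P = 71379/74613 = 309/323 ≈ 0.9567.

309/323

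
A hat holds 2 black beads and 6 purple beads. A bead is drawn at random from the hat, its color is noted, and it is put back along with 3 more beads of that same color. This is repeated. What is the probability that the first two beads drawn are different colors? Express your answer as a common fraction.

3/11

Either purple then black, or black then purple; after the first draw the total is 11.
P = (6/8)·(2/11) + (2/8)·(6/11) = 3/11 ≈ 0.2727.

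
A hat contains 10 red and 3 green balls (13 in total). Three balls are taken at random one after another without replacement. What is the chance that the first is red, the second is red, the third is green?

Multiply the conditional probability of each draw in order, without replacement, so each draw removes one from its color and from the total.
P = (10/13) · (9/12) · (3/11) = 45/286 ≈ 0.1573.

45/286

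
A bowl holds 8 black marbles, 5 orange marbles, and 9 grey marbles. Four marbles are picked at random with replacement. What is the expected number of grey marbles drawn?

18/11

By linearity of expectation, E[X] = Σ P(draw i is grey); each independent draw has P(grey) = 9/22.
E[X] = 4 · 9/22 = 18/11 ≈ 1.6364.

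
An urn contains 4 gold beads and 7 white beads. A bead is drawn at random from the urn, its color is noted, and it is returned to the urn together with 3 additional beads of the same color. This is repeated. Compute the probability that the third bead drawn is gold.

4/11

Sum over the four possibilities for the first two draws (gold/not-gold each), tracking how the gold count and total change by +3 per draw.
P(third is gold) = 4/11 ≈ 0.3636. (In a Pólya urn every draw has the same marginal probability 4/11.)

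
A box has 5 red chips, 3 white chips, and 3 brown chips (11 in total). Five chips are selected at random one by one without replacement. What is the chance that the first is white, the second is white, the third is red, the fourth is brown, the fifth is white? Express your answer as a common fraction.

1/616

Multiply the conditional probability of each draw in order, without replacement, so each draw removes one from its color and from the total.
P = (3/11) · (2/10) · (5/9) · (3/8) · (1/7) = 1/616 ≈ 0.0016.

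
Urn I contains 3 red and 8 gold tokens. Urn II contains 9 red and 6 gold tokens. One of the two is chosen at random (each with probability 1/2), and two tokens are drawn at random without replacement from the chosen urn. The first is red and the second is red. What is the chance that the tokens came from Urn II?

P(E | Urn I) = 3/55; P(E | Urn II) = 12/35.
P(E) = 1/2·3/55 + 1/2·12/35 = 153/770.
By Bayes' rule, P(Urn II | E) = 6/35 / 153/770 = 44/51 ≈ 0.8627.

44/51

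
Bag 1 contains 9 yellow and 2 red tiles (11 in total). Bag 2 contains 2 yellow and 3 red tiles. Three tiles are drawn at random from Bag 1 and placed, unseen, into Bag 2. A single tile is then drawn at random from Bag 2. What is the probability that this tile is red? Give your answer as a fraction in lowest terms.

39/88

Condition on how many of the transferred tiles are red (from Bag 1: 2 red of 11; then Bag 2 has 8 total).
  0 red: C(2,0)C(9,3)/C(11,3) = 28/55; then P = 3/8
  1 red: C(2,1)C(9,2)/C(11,3) = 24/55; then P = 4/8
  2 red: C(2,2)C(9,1)/C(11,3) = 3/55; then P = 5/8
P(red from Bag 2) = 39/88 ≈ 0.4432.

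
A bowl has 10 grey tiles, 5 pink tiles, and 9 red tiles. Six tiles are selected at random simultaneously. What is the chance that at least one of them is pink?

202/253

Use the complement: P(at least one pink) = 1 − P(no pink).
P(none) = C(19,6)/C(24,6) = 27132/134596.
So P = 1 − 27132/134596 = 202/253 ≈ 0.7984.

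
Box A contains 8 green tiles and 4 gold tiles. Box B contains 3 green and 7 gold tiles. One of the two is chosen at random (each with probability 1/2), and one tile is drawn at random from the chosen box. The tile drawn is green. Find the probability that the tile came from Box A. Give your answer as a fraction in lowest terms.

20/29

P(green | Box A) = 2/3; P(green | Box B) = 3/10.
P(green) = 1/2·2/3 + 1/2·3/10 = 29/60.
By Bayes' rule, P(Box A | green) = 1/3 / 29/60 = 20/29 ≈ 0.6897.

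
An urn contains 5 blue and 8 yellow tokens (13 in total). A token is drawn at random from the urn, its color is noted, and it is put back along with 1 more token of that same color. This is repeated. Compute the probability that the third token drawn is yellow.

8/13

Sum over the four possibilities for the first two draws (yellow/not-yellow each), tracking how the yellow count and total change by +1 per draw.
P(third is yellow) = 8/13 ≈ 0.6154. (In a Pólya urn every draw has the same marginal probability 8/13.)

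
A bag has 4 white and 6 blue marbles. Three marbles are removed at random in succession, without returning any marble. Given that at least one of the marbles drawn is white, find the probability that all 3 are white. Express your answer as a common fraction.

P(all 3 white) = C(4,3)/C(10,3) = 1/30; P(at least one white) = 1 − C(6,3)/C(10,3) = 5/6.
Since 'all 3 white' ⊆ 'at least one white', P(all 3 | at least one) = 1/30 / 5/6 = 1/25 ≈ 0.0400.

1/25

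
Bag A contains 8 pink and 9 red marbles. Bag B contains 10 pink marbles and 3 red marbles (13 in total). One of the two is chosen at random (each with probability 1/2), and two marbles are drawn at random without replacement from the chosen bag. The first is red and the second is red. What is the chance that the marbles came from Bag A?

P(E | Bag A) = 9/34; P(E | Bag B) = 1/26.
P(E) = 1/2·9/34 + 1/2·1/26 = 67/442.
By Bayes' rule, P(Bag A | E) = 9/68 / 67/442 = 117/134 ≈ 0.8731.

117/134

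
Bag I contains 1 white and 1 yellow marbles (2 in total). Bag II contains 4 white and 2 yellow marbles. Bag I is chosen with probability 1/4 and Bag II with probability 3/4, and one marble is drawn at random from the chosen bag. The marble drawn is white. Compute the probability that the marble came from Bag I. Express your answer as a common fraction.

1/5

P(white | Bag I) = 1/2; P(white | Bag II) = 2/3.
P(white) = 1/4·1/2 + 3/4·2/3 = 5/8.
By Bayes' rule, P(Bag I | white) = 1/8 / 5/8 = 1/5 ≈ 0.2000.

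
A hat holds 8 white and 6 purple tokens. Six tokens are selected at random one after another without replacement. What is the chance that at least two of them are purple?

29/33

Sum the hypergeometric tail for j = 2,…,6 purple tokens.
Favorable = C(6,2)·C(8,4) + C(6,3)·C(8,3) + C(6,4)·C(8,2) + C(6,5)·C(8,1) + C(6,6)·C(8,0) = 2639; total = C(14,6) = 3003.
P = 2639/3003 = 29/33 ≈ 0.8788.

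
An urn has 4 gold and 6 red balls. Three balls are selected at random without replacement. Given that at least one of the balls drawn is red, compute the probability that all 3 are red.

5/29

P(all 3 red) = C(6,3)/C(10,3) = 1/6; P(at least one red) = 1 − C(4,3)/C(10,3) = 29/30.
Since 'all 3 red' ⊆ 'at least one red', P(all 3 | at least one) = 1/6 / 29/30 = 5/29 ≈ 0.1724.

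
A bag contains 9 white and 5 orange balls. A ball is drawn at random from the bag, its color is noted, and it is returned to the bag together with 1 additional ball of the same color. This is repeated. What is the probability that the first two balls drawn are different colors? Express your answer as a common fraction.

Either white then orange, or orange then white; after the first draw the total is 15.
P = (9/14)·(5/15) + (5/14)·(9/15) = 3/7 ≈ 0.4286.

3/7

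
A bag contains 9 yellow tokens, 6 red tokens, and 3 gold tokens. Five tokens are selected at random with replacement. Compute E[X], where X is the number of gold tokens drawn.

By linearity of expectation, E[X] = Σ P(draw i is gold); each independent draw has P(gold) = 3/18.
E[X] = 5 · 3/18 = 5/6 ≈ 0.8333.

5/6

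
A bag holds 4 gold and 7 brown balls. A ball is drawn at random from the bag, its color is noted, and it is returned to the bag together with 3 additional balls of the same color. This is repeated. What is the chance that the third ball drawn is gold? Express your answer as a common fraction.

4/11

Sum over the four possibilities for the first two draws (gold/not-gold each), tracking how the gold count and total change by +3 per draw.
P(third is gold) = 4/11 ≈ 0.3636. (In a Pólya urn every draw has the same marginal probability 4/11.)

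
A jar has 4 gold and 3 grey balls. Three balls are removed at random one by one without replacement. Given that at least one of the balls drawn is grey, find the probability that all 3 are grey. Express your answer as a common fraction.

P(all 3 grey) = C(3,3)/C(7,3) = 1/35; P(at least one grey) = 1 − C(4,3)/C(7,3) = 31/35.
Since 'all 3 grey' ⊆ 'at least one grey', P(all 3 | at least one) = 1/35 / 31/35 = 1/31 ≈ 0.0323.

1/31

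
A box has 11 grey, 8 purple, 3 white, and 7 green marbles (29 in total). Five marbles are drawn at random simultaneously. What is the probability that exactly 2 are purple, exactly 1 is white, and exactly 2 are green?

28/1885

Unordered draws without replacement: count favorable combinations over C(29,5).
Favorable = C(11,0) · C(8,2) · C(3,1) · C(7,2) = 1764; total = C(29,5) = 118755.
P = 1764/118755 = 28/1885 ≈ 0.0149.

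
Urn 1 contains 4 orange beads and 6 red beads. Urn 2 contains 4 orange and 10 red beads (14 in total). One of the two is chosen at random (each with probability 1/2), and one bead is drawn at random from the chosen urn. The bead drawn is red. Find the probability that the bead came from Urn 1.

21/46

P(red | Urn 1) = 3/5; P(red | Urn 2) = 5/7.
P(red) = 1/2·3/5 + 1/2·5/7 = 23/35.
By Bayes' rule, P(Urn 1 | red) = 3/10 / 23/35 = 21/46 ≈ 0.4565.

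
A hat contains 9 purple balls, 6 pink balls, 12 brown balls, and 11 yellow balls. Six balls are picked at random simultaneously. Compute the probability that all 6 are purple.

4/131461

Unordered draws without replacement: count favorable combinations over C(38,6).
Favorable = C(9,6) · C(6,0) · C(12,0) · C(11,0) = 84; total = C(38,6) = 2760681.
P = 84/2760681 = 4/131461 ≈ 0.0000.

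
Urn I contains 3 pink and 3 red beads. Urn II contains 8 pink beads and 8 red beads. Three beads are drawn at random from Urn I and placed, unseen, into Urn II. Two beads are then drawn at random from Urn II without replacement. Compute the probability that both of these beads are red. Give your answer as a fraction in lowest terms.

Condition on how many of the transferred beads are red (from Urn I: 3 red of 6; then Urn II has 19 total).
  0 red: C(3,0)C(3,3)/C(6,3) = 1/20; then P = C(8,2)/C(19,2) = 28/171
  1 red: C(3,1)C(3,2)/C(6,3) = 9/20; then P = C(9,2)/C(19,2) = 4/19
  2 red: C(3,2)C(3,1)/C(6,3) = 9/20; then P = C(10,2)/C(19,2) = 5/19
  3 red: C(3,3)C(3,0)/C(6,3) = 1/20; then P = C(11,2)/C(19,2) = 55/171
P(both red) = 203/855 ≈ 0.2374.

203/855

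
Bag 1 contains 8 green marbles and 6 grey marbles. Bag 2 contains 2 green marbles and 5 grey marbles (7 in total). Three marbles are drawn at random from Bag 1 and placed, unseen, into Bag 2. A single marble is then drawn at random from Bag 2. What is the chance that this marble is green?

13/35

Condition on how many of the transferred marbles are green (from Bag 1: 8 green of 14; then Bag 2 has 10 total).
  0 green: C(8,0)C(6,3)/C(14,3) = 5/91; then P = 2/10
  1 green: C(8,1)C(6,2)/C(14,3) = 30/91; then P = 3/10
  2 green: C(8,2)C(6,1)/C(14,3) = 6/13; then P = 4/10
  3 green: C(8,3)C(6,0)/C(14,3) = 2/13; then P = 5/10
P(green from Bag 2) = 13/35 ≈ 0.3714.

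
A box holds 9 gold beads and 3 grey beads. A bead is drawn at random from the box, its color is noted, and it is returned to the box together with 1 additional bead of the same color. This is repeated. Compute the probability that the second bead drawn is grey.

1/4

Condition on the first draw. If first is grey (prob 3/12), second-grey has prob (4)/(13); if not (prob 9/12), it has prob 3/(13).
P = (3/12)·(4/13) + (9/12)·(3/13) = 1/4 ≈ 0.2500.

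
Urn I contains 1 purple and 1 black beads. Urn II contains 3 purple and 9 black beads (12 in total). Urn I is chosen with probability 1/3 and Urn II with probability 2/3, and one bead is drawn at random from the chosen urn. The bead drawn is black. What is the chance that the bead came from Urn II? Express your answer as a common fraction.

P(black | Urn I) = 1/2; P(black | Urn II) = 3/4.
P(black) = 1/3·1/2 + 2/3·3/4 = 2/3.
By Bayes' rule, P(Urn II | black) = 1/2 / 2/3 = 3/4 ≈ 0.7500.

3/4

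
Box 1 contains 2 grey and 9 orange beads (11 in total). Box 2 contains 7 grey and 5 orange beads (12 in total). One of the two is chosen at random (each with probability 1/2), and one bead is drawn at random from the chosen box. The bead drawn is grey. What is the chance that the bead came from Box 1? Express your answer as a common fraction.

24/101

P(grey | Box 1) = 2/11; P(grey | Box 2) = 7/12.
P(grey) = 1/2·2/11 + 1/2·7/12 = 101/264.
By Bayes' rule, P(Box 1 | grey) = 1/11 / 101/264 = 24/101 ≈ 0.2376.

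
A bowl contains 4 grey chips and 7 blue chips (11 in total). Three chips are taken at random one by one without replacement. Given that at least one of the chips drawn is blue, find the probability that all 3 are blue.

P(all 3 blue) = C(7,3)/C(11,3) = 7/33; P(at least one blue) = 1 − C(4,3)/C(11,3) = 161/165.
Since 'all 3 blue' ⊆ 'at least one blue', P(all 3 | at least one) = 7/33 / 161/165 = 5/23 ≈ 0.2174.

5/23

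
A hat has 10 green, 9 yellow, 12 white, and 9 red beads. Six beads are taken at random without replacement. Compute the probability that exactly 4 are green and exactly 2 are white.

33/9139

Unordered draws without replacement: count favorable combinations over C(40,6).
Favorable = C(10,4) · C(9,0) · C(12,2) · C(9,0) = 13860; total = C(40,6) = 3838380.
P = 13860/3838380 = 33/9139 ≈ 0.0036.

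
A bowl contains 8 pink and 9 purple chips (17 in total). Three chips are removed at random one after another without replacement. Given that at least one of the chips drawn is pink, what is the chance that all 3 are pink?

14/149

P(all 3 pink) = C(8,3)/C(17,3) = 7/85; P(at least one pink) = 1 − C(9,3)/C(17,3) = 149/170.
Since 'all 3 pink' ⊆ 'at least one pink', P(all 3 | at least one) = 7/85 / 149/170 = 14/149 ≈ 0.0940.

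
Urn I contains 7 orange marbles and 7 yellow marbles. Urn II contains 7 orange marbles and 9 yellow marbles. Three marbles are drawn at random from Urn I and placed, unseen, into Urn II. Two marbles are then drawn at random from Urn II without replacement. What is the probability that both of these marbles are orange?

Condition on how many of the transferred marbles are orange (from Urn I: 7 orange of 14; then Urn II has 19 total).
  0 orange: C(7,0)C(7,3)/C(14,3) = 5/52; then P = C(7,2)/C(19,2) = 7/57
  1 orange: C(7,1)C(7,2)/C(14,3) = 21/52; then P = C(8,2)/C(19,2) = 28/171
  2 orange: C(7,2)C(7,1)/C(14,3) = 21/52; then P = C(9,2)/C(19,2) = 4/19
  3 orange: C(7,3)C(7,0)/C(14,3) = 5/52; then P = C(10,2)/C(19,2) = 5/19
P(both orange) = 93/494 ≈ 0.1883.

93/494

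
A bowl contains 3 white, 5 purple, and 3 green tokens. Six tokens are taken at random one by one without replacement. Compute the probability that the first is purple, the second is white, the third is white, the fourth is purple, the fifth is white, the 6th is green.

Multiply the conditional probability of each draw in order, without replacement, so each draw removes one from its color and from the total.
P = (5/11) · (3/10) · (2/9) · (4/8) · (1/7) · (3/6) = 1/924 ≈ 0.0011.

1/924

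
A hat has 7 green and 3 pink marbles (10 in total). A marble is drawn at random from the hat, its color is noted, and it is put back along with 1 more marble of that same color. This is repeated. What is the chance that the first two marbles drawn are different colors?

Either green then pink, or pink then green; after the first draw the total is 11.
P = (7/10)·(3/11) + (3/10)·(7/11) = 21/55 ≈ 0.3818.

21/55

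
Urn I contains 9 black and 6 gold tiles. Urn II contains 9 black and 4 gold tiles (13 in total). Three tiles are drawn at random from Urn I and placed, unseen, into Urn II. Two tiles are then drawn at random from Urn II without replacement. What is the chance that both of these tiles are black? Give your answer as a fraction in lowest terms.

Condition on how many of the transferred tiles are black (from Urn I: 9 black of 15; then Urn II has 16 total).
  0 black: C(9,0)C(6,3)/C(15,3) = 4/91; then P = C(9,2)/C(16,2) = 3/10
  1 black: C(9,1)C(6,2)/C(15,3) = 27/91; then P = C(10,2)/C(16,2) = 3/8
  2 black: C(9,2)C(6,1)/C(15,3) = 216/455; then P = C(11,2)/C(16,2) = 11/24
  3 black: C(9,3)C(6,0)/C(15,3) = 12/65; then P = C(12,2)/C(16,2) = 11/20
P(both black) = 621/1400 ≈ 0.4436.

621/1400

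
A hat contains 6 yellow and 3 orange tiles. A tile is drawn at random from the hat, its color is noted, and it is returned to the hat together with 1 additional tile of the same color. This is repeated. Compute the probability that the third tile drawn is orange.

Sum over the four possibilities for the first two draws (orange/not-orange each), tracking how the orange count and total change by +1 per draw.
P(third is orange) = 1/3 ≈ 0.3333. (In a Pólya urn every draw has the same marginal probability 3/9.)

1/3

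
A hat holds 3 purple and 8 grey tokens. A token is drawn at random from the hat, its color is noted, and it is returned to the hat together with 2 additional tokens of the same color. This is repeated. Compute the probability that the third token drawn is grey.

8/11

Sum over the four possibilities for the first two draws (grey/not-grey each), tracking how the grey count and total change by +2 per draw.
P(third is grey) = 8/11 ≈ 0.7273. (In a Pólya urn every draw has the same marginal probability 8/11.)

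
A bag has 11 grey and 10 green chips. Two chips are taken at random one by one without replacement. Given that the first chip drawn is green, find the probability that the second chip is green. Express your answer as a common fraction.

After removing 1 green, the bag has 9 green out of 20 remaining.
P(second is green | given) = 9/20 ≈ 0.4500.

9/20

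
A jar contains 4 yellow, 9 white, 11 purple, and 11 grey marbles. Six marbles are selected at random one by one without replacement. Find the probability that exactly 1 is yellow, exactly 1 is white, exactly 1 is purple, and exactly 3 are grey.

Unordered draws without replacement: count favorable combinations over C(35,6).
Favorable = C(4,1) · C(9,1) · C(11,1) · C(11,3) = 65340; total = C(35,6) = 1623160.
P = 65340/1623160 = 297/7378 ≈ 0.0403.

297/7378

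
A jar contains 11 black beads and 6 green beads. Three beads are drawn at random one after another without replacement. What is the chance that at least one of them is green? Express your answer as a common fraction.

Use the complement: P(at least one green) = 1 − P(no green).
P(none) = C(11,3)/C(17,3) = 165/680.
So P = 1 − 165/680 = 103/136 ≈ 0.7574.

103/136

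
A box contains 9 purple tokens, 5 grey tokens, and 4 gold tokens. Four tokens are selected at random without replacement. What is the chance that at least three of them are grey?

Sum the hypergeometric tail for j = 3,…,4 grey tokens.
Favorable = C(5,3)·C(13,1) + C(5,4)·C(13,0) = 135; total = C(18,4) = 3060.
P = 135/3060 = 3/68 ≈ 0.0441.

3/68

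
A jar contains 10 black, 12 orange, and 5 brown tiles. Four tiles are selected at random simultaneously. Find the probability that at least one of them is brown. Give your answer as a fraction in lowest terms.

2047/3510

Use the complement: P(at least one brown) = 1 − P(no brown).
P(none) = C(22,4)/C(27,4) = 7315/17550.
So P = 1 − 7315/17550 = 2047/3510 ≈ 0.5832.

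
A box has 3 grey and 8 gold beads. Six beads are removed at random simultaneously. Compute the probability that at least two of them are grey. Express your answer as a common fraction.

19/33

Sum the hypergeometric tail for j = 2,…,3 grey beads.
Favorable = C(3,2)·C(8,4) + C(3,3)·C(8,3) = 266; total = C(11,6) = 462.
P = 266/462 = 19/33 ≈ 0.5758.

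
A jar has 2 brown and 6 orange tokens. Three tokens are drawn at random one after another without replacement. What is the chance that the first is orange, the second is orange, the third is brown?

Multiply the conditional probability of each draw in order, without replacement, so each draw removes one from its color and from the total.
P = (6/8) · (5/7) · (2/6) = 5/28 ≈ 0.1786.

5/28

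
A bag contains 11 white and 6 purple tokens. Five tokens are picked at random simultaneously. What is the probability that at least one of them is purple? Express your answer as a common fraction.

409/442

Use the complement: P(at least one purple) = 1 − P(no purple).
P(none) = C(11,5)/C(17,5) = 462/6188.
So P = 1 − 462/6188 = 409/442 ≈ 0.9253.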